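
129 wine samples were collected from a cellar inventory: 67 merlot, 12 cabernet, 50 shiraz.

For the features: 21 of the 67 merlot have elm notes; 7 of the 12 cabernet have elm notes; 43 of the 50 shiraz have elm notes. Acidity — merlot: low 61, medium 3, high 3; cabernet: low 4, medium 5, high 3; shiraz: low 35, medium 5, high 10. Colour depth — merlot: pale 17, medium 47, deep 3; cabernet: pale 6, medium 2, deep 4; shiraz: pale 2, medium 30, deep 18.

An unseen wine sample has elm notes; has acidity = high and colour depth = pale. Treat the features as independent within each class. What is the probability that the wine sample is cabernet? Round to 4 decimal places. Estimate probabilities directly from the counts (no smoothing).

merlot: (67/129) × (21/67) × (3/67) × (17/67) ≈ 0.00184948
cabernet: (12/129) × (7/12) × (3/12) × (6/12) ≈ 0.00678295
shiraz: (50/129) × (43/50) × (10/50) × (2/50) ≈ 0.00266667
P(cabernet | x) = 0.00678295 / 0.0112991 ≈ 0.6003

0.6003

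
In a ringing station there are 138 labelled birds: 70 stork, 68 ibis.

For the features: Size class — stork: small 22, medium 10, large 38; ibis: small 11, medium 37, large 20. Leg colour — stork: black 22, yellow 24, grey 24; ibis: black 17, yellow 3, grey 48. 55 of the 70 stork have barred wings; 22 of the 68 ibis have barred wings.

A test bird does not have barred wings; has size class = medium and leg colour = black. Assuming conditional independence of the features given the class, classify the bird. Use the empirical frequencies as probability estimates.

stork: (70/138) × (10/70) × (22/70) × (15/70) ≈ 0.00488021
ibis: (68/138) × (37/68) × (17/68) × (46/68) ≈ 0.0453431
Highest score → ibis.

ibis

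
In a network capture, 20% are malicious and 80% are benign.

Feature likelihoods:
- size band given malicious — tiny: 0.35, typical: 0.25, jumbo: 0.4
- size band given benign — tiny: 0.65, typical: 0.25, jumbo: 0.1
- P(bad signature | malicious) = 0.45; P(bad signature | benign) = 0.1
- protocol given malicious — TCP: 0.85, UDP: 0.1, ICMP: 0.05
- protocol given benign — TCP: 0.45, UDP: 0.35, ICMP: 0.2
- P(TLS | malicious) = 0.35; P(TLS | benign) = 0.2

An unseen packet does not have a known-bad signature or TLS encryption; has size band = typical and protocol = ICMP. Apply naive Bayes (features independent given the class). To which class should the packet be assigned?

benign

malicious: 0.2 × 0.25 × (1−0.45) × 0.05 × (1−0.35) = 0.00089375
benign: 0.8 × 0.25 × (1−0.1) × 0.2 × (1−0.2) = 0.0288
Highest score → benign.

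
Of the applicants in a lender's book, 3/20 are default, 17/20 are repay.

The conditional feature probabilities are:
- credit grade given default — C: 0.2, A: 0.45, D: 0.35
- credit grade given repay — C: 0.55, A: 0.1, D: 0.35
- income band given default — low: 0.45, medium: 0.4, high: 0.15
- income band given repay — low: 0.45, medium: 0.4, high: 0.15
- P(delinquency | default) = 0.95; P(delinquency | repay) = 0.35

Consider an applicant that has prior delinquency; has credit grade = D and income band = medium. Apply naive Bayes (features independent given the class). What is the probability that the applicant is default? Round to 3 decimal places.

0.324

default: 0.15 × 0.35 × 0.4 × 0.95 = 0.01995
repay: 0.85 × 0.35 × 0.4 × 0.35 = 0.04165
P(default | x) = 0.01995 / 0.0616 ≈ 0.324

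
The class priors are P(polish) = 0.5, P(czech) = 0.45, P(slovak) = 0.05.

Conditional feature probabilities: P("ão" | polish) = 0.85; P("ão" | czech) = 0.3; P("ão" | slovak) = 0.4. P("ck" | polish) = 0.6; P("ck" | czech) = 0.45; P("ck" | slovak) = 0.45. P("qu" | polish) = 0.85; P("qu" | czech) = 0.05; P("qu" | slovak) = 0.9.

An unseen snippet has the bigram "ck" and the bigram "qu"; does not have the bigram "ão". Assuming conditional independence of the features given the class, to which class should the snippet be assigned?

polish: 0.5 × (1−0.85) × 0.6 × 0.85 = 0.03825
czech: 0.45 × (1−0.3) × 0.45 × 0.05 = 0.0070875
slovak: 0.05 × (1−0.4) × 0.45 × 0.9 = 0.01215
Highest score → polish.

polish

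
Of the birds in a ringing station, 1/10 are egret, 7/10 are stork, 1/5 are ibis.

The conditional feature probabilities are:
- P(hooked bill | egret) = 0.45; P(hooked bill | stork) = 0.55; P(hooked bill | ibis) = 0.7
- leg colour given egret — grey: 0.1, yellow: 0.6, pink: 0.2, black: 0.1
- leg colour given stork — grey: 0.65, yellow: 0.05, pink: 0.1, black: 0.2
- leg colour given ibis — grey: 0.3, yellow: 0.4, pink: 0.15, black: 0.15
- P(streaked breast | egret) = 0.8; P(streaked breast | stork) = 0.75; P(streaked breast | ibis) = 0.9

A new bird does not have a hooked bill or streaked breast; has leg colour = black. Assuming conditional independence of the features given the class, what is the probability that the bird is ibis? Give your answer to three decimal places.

0.051

egret: 0.1 × (1−0.45) × 0.1 × (1−0.8) = 0.0011
stork: 0.7 × (1−0.55) × 0.2 × (1−0.75) = 0.01575
ibis: 0.2 × (1−0.7) × 0.15 × (1−0.9) = 0.0009
P(ibis | x) = 0.0009 / 0.01775 ≈ 0.051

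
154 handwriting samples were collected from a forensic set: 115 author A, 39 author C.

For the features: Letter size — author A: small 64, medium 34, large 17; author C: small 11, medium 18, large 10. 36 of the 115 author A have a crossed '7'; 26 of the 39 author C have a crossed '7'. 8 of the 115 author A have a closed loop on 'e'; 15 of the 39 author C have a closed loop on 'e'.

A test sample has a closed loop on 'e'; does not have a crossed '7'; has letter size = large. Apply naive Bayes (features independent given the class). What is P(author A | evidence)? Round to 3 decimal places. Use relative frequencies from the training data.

author A: (115/154) × (17/115) × (79/115) × (8/115) ≈ 0.00527533
author C: (39/154) × (10/39) × (13/39) × (15/39) ≈ 0.00832501
P(author A | x) = 0.00527533 / 0.01360034 ≈ 0.388

0.388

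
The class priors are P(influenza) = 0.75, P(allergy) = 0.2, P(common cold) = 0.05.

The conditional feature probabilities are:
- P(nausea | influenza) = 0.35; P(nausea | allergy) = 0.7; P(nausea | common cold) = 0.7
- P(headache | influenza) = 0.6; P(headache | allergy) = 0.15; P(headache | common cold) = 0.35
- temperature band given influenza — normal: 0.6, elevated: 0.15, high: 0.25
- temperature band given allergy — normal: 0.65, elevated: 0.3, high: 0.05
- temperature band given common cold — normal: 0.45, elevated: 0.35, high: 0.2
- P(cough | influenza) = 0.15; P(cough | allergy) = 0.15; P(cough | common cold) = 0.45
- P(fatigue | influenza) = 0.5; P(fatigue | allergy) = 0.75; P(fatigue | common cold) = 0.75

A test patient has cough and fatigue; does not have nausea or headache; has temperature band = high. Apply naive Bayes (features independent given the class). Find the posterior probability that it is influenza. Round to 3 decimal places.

influenza: 0.75 × (1−0.35) × (1−0.6) × 0.25 × 0.15 × 0.5 = 0.00365625
allergy: 0.2 × (1−0.7) × (1−0.15) × 0.05 × 0.15 × 0.75 = 0.000286875
common cold: 0.05 × (1−0.7) × (1−0.35) × 0.2 × 0.45 × 0.75 = 0.000658125
P(influenza | x) = 0.00365625 / 0.00460125 ≈ 0.795

0.795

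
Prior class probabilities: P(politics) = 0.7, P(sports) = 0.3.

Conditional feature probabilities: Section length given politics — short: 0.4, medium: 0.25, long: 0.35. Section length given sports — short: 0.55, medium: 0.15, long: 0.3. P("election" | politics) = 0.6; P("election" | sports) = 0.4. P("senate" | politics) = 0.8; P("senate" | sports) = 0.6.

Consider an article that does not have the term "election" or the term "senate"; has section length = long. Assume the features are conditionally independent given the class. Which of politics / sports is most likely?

sports

politics: 0.7 × 0.35 × (1−0.6) × (1−0.8) = 0.0196
sports: 0.3 × 0.3 × (1−0.4) × (1−0.6) = 0.0216
Highest score → sports.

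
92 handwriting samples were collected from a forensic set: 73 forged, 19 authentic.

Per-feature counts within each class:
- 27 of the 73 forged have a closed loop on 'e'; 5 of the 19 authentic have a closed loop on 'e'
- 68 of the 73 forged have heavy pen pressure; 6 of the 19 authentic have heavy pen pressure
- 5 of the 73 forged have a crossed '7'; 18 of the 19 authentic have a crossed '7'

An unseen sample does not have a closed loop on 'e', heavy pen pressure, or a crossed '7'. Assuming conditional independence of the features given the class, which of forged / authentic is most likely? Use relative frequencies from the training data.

forged: (73/92) × (46/73) × (5/73) × (68/73) ≈ 0.0319009
authentic: (19/92) × (14/19) × (13/19) × (1/19) ≈ 0.00547995
Highest score → forged.

forged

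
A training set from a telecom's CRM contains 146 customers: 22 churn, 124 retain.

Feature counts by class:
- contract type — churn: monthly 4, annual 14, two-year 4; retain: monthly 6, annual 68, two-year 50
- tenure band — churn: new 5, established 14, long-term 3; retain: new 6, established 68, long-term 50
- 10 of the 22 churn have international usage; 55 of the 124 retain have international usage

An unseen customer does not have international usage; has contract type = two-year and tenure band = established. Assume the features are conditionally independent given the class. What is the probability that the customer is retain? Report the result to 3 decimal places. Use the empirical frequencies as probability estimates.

churn: (22/146) × (4/22) × (14/22) × (12/22) ≈ 0.00950979
retain: (124/146) × (50/124) × (68/124) × (69/124) ≈ 0.104504
P(retain | x) = 0.104504 / 0.11401379 ≈ 0.917

0.917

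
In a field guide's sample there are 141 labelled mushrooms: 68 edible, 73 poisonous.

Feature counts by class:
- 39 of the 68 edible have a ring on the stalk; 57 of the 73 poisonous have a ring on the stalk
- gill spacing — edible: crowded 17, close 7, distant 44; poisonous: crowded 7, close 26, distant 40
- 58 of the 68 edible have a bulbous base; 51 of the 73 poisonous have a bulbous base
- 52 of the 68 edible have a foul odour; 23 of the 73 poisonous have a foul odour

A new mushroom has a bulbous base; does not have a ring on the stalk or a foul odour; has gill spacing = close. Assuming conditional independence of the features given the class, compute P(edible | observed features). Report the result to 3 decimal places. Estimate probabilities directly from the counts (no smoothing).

edible: (68/141) × (29/68) × (7/68) × (58/68) × (16/68) ≈ 0.00424911
poisonous: (73/141) × (16/73) × (26/73) × (51/73) × (50/73) ≈ 0.0193395
P(edible | x) = 0.00424911 / 0.02358861 ≈ 0.180

0.180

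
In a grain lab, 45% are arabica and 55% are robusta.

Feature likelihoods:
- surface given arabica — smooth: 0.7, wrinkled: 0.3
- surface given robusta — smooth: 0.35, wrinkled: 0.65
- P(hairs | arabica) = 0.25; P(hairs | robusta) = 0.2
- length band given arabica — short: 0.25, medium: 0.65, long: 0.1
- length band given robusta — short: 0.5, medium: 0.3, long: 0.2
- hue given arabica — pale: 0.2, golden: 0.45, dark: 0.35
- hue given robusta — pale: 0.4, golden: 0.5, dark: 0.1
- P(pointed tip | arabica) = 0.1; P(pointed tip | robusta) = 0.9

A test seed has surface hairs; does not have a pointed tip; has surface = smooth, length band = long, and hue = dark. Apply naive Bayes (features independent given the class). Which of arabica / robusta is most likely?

arabica

arabica: 0.45 × 0.7 × 0.25 × 0.1 × 0.35 × (1−0.1) = 0.002480625
robusta: 0.55 × 0.35 × 0.2 × 0.2 × 0.1 × (1−0.9) = 0.000077
Highest score → arabica.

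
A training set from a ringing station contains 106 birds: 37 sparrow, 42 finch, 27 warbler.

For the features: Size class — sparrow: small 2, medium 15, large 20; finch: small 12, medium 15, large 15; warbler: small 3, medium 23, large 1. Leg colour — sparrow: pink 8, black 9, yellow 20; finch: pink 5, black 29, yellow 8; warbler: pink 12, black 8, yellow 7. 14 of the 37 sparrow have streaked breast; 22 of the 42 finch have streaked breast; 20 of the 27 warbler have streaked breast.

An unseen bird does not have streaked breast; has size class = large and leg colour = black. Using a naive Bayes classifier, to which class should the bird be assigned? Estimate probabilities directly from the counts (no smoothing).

finch

sparrow: (37/106) × (20/37) × (9/37) × (23/37) ≈ 0.0285293
finch: (42/106) × (15/42) × (29/42) × (20/42) ≈ 0.046528
warbler: (27/106) × (1/27) × (8/27) × (7/27) ≈ 0.000724694
Highest score → finch.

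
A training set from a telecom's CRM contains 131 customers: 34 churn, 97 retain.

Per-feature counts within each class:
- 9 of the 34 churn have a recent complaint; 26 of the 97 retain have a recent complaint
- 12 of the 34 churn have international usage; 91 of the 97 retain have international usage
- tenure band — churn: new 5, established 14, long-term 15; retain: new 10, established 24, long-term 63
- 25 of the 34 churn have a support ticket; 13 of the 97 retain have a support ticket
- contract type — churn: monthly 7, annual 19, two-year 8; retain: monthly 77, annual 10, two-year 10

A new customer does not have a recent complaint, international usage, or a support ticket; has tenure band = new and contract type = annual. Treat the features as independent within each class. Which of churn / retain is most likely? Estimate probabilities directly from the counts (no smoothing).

churn: (34/131) × (25/34) × (22/34) × (5/34) × (9/34) × (19/34) ≈ 0.00268622
retain: (97/131) × (71/97) × (6/97) × (10/97) × (84/97) × (10/97) ≈ 0.000308554
Highest score → churn.

churn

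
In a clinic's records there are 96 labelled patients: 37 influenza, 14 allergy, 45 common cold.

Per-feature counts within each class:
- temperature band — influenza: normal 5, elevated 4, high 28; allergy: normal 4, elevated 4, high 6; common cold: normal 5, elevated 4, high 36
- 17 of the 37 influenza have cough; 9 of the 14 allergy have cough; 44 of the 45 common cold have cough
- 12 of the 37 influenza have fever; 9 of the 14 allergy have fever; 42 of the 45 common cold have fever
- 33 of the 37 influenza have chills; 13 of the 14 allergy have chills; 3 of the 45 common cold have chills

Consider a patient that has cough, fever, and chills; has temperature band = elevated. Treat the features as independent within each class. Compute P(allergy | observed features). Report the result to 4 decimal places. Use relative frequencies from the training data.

0.6645

influenza: (37/96) × (4/37) × (17/37) × (12/37) × (33/37) ≈ 0.00553768
allergy: (14/96) × (4/14) × (9/14) × (9/14) × (13/14) ≈ 0.0159894
common cold: (45/96) × (4/45) × (44/45) × (42/45) × (3/45) ≈ 0.00253498
P(allergy | x) = 0.0159894 / 0.02406206 ≈ 0.6645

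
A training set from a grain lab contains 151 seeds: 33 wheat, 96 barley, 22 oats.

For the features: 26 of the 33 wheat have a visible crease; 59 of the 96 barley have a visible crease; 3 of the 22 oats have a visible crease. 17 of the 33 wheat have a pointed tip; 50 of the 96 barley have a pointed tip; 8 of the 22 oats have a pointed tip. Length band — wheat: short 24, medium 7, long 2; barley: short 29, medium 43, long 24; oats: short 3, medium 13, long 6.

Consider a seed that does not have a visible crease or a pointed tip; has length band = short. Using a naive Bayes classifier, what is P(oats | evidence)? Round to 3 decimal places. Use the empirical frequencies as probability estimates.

0.174

wheat: (33/151) × (7/33) × (16/33) × (24/33) ≈ 0.0163465
barley: (96/151) × (37/96) × (46/96) × (29/96) ≈ 0.0354681
oats: (22/151) × (19/22) × (14/22) × (3/22) ≈ 0.0109189
P(oats | x) = 0.0109189 / 0.0627335 ≈ 0.174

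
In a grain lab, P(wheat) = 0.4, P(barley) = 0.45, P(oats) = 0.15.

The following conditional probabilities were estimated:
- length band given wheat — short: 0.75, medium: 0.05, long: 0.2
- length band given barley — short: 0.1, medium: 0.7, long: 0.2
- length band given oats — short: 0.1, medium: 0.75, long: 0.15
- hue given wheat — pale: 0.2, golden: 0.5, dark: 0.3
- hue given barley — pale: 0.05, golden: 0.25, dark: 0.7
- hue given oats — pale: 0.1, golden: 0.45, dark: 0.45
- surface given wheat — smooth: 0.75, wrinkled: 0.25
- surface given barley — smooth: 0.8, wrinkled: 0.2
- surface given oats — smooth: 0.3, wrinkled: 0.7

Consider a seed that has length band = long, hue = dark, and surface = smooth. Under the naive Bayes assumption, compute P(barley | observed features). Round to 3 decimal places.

0.706

wheat: 0.4 × 0.2 × 0.3 × 0.75 = 0.018
barley: 0.45 × 0.2 × 0.7 × 0.8 = 0.0504
oats: 0.15 × 0.15 × 0.45 × 0.3 = 0.0030375
P(barley | x) = 0.0504 / 0.0714375 ≈ 0.706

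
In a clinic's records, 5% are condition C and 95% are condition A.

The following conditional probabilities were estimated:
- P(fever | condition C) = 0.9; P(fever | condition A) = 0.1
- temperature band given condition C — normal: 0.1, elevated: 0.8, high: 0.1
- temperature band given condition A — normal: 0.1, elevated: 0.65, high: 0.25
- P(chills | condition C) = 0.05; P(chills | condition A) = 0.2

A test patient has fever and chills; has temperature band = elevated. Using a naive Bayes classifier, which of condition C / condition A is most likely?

condition A

condition C: 0.05 × 0.9 × 0.8 × 0.05 = 0.0018
condition A: 0.95 × 0.1 × 0.65 × 0.2 = 0.01235
Highest score → condition A.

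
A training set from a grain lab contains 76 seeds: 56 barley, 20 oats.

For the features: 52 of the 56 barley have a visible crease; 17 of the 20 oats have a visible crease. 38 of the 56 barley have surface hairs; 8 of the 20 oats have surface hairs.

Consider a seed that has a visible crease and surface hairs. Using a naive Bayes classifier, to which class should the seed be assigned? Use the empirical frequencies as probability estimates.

barley: (56/76) × (52/56) × (38/56) ≈ 0.464286
oats: (20/76) × (17/20) × (8/20) ≈ 0.0894737
Highest score → barley.

barley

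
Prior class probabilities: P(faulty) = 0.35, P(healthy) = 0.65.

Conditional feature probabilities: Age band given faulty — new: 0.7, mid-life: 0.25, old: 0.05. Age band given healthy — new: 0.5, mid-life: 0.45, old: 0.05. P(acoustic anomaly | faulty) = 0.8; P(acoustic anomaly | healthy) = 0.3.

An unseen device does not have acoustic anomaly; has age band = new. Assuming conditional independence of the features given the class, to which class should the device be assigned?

healthy

faulty: 0.35 × 0.7 × (1−0.8) = 0.049
healthy: 0.65 × 0.5 × (1−0.3) = 0.2275
Highest score → healthy.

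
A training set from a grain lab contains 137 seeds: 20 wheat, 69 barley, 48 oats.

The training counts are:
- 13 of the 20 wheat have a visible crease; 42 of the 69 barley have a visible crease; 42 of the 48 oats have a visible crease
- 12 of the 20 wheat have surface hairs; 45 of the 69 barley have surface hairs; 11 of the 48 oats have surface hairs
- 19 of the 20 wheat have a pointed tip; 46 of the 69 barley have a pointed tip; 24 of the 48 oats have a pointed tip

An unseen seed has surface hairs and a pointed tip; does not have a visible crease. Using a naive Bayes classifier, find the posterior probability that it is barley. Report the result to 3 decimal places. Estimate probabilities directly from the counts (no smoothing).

wheat: (20/137) × (7/20) × (12/20) × (19/20) ≈ 0.0291241
barley: (69/137) × (27/69) × (45/69) × (46/69) ≈ 0.0856871
oats: (48/137) × (6/48) × (11/48) × (24/48) ≈ 0.00501825
P(barley | x) = 0.0856871 / 0.11982945 ≈ 0.715

0.715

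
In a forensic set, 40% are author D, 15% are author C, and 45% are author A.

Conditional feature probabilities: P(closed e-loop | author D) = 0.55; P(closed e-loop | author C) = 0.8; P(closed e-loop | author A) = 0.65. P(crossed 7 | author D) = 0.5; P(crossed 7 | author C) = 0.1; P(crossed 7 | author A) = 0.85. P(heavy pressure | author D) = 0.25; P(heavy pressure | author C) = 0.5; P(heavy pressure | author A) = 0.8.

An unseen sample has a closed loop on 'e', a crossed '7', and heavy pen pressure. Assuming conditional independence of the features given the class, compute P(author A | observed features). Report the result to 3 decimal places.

author D: 0.4 × 0.55 × 0.5 × 0.25 = 0.0275
author C: 0.15 × 0.8 × 0.1 × 0.5 = 0.006
author A: 0.45 × 0.65 × 0.85 × 0.8 = 0.1989
P(author A | x) = 0.1989 / 0.2324 ≈ 0.856

0.856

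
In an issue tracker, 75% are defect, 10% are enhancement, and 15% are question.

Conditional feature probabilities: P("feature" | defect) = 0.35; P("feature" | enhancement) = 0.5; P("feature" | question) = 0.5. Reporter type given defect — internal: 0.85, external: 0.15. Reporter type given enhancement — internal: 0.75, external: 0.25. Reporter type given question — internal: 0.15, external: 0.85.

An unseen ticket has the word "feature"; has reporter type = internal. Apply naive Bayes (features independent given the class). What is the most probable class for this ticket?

defect

defect: 0.75 × 0.35 × 0.85 = 0.223125
enhancement: 0.1 × 0.5 × 0.75 = 0.0375
question: 0.15 × 0.5 × 0.15 = 0.01125
Highest score → defect.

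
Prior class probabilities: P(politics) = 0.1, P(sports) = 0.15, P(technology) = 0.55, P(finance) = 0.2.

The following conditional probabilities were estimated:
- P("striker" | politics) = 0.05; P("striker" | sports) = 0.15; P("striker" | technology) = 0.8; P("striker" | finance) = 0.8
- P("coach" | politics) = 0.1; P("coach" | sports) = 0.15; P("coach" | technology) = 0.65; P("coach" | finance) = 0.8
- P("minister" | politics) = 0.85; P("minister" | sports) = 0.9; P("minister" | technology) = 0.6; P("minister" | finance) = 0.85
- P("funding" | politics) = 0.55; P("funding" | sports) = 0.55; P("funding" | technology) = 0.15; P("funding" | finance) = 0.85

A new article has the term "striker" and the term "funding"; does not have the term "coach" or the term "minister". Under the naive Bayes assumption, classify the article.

technology

politics: 0.1 × 0.05 × (1−0.1) × (1−0.85) × 0.55 = 0.00037125
sports: 0.15 × 0.15 × (1−0.15) × (1−0.9) × 0.55 = 0.001051875
technology: 0.55 × 0.8 × (1−0.65) × (1−0.6) × 0.15 = 0.00924
finance: 0.2 × 0.8 × (1−0.8) × (1−0.85) × 0.85 = 0.00408
Highest score → technology.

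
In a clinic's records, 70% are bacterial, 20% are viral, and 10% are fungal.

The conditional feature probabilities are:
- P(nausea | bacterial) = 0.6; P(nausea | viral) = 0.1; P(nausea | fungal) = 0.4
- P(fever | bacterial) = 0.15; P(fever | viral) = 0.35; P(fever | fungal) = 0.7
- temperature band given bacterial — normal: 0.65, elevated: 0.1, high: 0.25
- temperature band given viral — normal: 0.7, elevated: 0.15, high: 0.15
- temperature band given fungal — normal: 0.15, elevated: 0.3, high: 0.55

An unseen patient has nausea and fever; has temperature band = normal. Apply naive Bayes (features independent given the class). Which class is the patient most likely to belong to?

bacterial

bacterial: 0.7 × 0.6 × 0.15 × 0.65 = 0.04095
viral: 0.2 × 0.1 × 0.35 × 0.7 = 0.0049
fungal: 0.1 × 0.4 × 0.7 × 0.15 = 0.0042
Highest score → bacterial.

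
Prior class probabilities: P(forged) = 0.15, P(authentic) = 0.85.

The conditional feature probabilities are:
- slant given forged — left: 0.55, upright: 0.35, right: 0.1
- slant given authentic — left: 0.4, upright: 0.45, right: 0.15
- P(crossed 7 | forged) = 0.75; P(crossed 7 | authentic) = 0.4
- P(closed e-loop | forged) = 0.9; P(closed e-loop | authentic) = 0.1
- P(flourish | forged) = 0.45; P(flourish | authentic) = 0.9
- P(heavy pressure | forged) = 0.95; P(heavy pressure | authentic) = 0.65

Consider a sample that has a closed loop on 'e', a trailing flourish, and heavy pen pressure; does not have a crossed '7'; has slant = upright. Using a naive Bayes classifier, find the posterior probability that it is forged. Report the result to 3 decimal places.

0.273

forged: 0.15 × 0.35 × (1−0.75) × 0.9 × 0.45 × 0.95 = 0.00504984375
authentic: 0.85 × 0.45 × (1−0.4) × 0.1 × 0.9 × 0.65 = 0.01342575
P(forged | x) = 0.00504984375 / 0.01847559375 ≈ 0.273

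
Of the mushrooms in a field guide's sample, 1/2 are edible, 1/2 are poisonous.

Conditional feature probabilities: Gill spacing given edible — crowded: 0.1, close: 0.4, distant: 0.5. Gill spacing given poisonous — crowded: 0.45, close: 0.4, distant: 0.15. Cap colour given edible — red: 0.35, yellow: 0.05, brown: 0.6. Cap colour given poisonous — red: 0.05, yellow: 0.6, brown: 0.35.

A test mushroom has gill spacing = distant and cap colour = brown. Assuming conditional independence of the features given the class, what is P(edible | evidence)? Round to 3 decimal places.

edible: 0.5 × 0.5 × 0.6 = 0.15
poisonous: 0.5 × 0.15 × 0.35 = 0.02625
P(edible | x) = 0.15 / 0.17625 ≈ 0.851

0.851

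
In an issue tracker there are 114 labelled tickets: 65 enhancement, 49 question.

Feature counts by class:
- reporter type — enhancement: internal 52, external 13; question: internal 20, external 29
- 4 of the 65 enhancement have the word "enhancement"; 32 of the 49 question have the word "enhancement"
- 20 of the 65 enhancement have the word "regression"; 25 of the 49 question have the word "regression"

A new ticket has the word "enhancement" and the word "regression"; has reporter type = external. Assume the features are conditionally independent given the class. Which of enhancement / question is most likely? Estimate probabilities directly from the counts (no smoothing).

enhancement: (65/114) × (13/65) × (4/65) × (20/65) ≈ 0.00215924
question: (49/114) × (29/49) × (32/49) × (25/49) ≈ 0.08476
Highest score → question.

question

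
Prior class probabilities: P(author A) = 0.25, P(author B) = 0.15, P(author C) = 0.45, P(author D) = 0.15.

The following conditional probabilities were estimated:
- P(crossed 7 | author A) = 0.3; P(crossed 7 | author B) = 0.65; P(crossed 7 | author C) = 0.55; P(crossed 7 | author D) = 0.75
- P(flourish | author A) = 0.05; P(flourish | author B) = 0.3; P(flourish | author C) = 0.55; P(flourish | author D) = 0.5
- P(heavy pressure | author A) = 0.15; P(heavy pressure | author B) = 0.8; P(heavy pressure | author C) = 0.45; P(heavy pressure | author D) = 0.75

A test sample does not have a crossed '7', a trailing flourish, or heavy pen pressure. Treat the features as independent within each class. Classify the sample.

author A: 0.25 × (1−0.3) × (1−0.05) × (1−0.15) = 0.1413125
author B: 0.15 × (1−0.65) × (1−0.3) × (1−0.8) = 0.00735
author C: 0.45 × (1−0.55) × (1−0.55) × (1−0.45) = 0.05011875
author D: 0.15 × (1−0.75) × (1−0.5) × (1−0.75) = 0.0046875
Highest score → author A.

author A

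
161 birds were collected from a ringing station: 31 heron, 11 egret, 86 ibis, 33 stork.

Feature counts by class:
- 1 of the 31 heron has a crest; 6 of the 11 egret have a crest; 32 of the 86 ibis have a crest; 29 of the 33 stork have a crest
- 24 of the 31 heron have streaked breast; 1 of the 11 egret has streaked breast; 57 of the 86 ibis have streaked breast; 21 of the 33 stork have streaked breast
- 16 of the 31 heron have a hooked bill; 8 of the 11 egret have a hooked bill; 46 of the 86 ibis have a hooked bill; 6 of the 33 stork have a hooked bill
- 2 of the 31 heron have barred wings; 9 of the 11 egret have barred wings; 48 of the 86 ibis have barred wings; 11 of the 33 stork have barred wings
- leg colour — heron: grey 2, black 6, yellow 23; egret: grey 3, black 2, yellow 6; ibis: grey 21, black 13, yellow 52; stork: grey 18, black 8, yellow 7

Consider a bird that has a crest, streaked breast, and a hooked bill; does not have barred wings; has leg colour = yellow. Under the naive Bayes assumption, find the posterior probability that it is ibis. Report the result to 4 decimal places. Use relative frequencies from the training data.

0.7930

heron: (31/161) × (1/31) × (24/31) × (16/31) × (29/31) × (23/31) ≈ 0.0017226
egret: (11/161) × (6/11) × (1/11) × (8/11) × (2/11) × (6/11) ≈ 0.000244358
ibis: (86/161) × (32/86) × (57/86) × (46/86) × (38/86) × (52/86) ≈ 0.0188256
stork: (33/161) × (29/33) × (21/33) × (6/33) × (22/33) × (7/33) ≈ 0.00294719
P(ibis | x) = 0.0188256 / 0.023739748 ≈ 0.7930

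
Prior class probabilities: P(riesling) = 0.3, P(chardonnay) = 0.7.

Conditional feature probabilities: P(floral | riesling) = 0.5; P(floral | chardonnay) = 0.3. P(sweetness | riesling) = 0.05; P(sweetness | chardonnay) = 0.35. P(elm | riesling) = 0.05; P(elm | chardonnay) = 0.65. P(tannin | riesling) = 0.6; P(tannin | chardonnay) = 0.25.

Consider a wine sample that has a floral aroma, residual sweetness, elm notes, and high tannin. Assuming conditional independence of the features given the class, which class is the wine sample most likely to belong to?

chardonnay

riesling: 0.3 × 0.5 × 0.05 × 0.05 × 0.6 = 0.000225
chardonnay: 0.7 × 0.3 × 0.35 × 0.65 × 0.25 = 0.01194375
Highest score → chardonnay.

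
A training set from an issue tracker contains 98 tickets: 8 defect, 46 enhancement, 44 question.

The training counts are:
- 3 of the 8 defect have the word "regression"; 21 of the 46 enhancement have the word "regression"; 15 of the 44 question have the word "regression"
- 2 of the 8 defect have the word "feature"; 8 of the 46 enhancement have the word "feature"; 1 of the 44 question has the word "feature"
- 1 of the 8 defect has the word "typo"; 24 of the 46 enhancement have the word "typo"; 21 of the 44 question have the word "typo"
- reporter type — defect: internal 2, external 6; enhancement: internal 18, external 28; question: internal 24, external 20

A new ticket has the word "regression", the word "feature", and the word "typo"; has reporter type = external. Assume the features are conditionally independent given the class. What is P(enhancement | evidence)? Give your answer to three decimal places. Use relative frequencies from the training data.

defect: (8/98) × (3/8) × (2/8) × (1/8) × (6/8) ≈ 0.000717474
enhancement: (46/98) × (21/46) × (8/46) × (24/46) × (28/46) ≈ 0.0118353
question: (44/98) × (15/44) × (1/44) × (21/44) × (20/44) ≈ 0.000754669
P(enhancement | x) = 0.0118353 / 0.013307443 ≈ 0.889

0.889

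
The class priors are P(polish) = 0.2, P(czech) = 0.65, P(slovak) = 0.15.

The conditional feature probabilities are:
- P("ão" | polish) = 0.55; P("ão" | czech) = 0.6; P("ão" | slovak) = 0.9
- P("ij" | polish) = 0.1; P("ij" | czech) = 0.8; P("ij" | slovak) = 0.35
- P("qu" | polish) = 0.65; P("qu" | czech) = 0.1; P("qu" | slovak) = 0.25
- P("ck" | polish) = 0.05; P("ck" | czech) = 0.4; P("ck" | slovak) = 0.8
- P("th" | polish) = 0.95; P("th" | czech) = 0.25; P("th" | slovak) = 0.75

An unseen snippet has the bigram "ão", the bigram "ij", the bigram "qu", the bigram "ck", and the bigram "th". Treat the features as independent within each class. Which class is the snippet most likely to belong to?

slovak

polish: 0.2 × 0.55 × 0.1 × 0.65 × 0.05 × 0.95 = 0.000339625
czech: 0.65 × 0.6 × 0.8 × 0.1 × 0.4 × 0.25 = 0.00312
slovak: 0.15 × 0.9 × 0.35 × 0.25 × 0.8 × 0.75 = 0.0070875
Highest score → slovak.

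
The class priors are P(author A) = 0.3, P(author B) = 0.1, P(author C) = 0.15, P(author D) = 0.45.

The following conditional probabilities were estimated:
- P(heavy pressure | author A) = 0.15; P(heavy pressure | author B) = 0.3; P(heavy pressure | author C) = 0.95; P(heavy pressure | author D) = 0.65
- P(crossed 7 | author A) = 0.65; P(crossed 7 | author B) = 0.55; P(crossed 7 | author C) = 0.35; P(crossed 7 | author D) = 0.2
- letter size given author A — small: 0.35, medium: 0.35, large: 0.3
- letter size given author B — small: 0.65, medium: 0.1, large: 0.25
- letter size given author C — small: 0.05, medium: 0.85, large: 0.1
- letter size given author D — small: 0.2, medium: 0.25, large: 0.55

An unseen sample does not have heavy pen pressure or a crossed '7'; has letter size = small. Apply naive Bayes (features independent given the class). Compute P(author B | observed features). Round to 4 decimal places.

0.2654

author A: 0.3 × (1−0.15) × (1−0.65) × 0.35 = 0.0312375
author B: 0.1 × (1−0.3) × (1−0.55) × 0.65 = 0.020475
author C: 0.15 × (1−0.95) × (1−0.35) × 0.05 = 0.00024375
author D: 0.45 × (1−0.65) × (1−0.2) × 0.2 = 0.0252
P(author B | x) = 0.020475 / 0.07715625 ≈ 0.2654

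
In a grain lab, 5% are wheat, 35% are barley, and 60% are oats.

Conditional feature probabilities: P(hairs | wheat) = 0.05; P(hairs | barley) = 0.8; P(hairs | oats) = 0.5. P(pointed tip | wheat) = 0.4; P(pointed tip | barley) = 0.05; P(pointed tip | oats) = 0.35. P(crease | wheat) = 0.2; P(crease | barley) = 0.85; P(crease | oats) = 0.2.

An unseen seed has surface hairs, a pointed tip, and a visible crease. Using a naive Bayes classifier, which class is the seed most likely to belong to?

oats

wheat: 0.05 × 0.05 × 0.4 × 0.2 = 0.0002
barley: 0.35 × 0.8 × 0.05 × 0.85 = 0.0119
oats: 0.6 × 0.5 × 0.35 × 0.2 = 0.021
Highest score → oats.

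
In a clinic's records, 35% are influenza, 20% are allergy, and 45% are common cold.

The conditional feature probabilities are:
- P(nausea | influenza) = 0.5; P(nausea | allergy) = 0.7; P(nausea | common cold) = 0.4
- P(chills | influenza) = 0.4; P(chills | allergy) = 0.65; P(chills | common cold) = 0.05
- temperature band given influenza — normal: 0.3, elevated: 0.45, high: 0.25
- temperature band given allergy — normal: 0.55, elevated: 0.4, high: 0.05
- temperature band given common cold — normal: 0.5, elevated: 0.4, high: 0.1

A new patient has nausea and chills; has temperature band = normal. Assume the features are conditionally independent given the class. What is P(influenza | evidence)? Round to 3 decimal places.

0.278

influenza: 0.35 × 0.5 × 0.4 × 0.3 = 0.021
allergy: 0.2 × 0.7 × 0.65 × 0.55 = 0.05005
common cold: 0.45 × 0.4 × 0.05 × 0.5 = 0.0045
P(influenza | x) = 0.021 / 0.07555 ≈ 0.278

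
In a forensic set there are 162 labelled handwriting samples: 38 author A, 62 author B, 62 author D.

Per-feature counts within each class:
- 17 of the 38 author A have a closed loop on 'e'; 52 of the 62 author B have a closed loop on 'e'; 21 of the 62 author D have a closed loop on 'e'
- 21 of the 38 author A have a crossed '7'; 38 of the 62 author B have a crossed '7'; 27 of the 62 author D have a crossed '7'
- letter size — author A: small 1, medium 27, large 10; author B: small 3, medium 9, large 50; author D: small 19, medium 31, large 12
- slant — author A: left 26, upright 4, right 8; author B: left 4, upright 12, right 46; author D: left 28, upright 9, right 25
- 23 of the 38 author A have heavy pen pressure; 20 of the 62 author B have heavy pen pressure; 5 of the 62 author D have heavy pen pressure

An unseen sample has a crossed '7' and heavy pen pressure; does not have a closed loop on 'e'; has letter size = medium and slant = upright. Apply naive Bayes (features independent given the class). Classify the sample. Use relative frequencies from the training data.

author A

author A: (38/162) × (21/38) × (21/38) × (27/38) × (4/38) × (23/38) ≈ 0.00324295
author B: (62/162) × (10/62) × (38/62) × (9/62) × (12/62) × (20/62) ≈ 0.000342891
author D: (62/162) × (41/62) × (27/62) × (31/62) × (9/62) × (5/62) ≈ 0.000645119
Highest score → author A.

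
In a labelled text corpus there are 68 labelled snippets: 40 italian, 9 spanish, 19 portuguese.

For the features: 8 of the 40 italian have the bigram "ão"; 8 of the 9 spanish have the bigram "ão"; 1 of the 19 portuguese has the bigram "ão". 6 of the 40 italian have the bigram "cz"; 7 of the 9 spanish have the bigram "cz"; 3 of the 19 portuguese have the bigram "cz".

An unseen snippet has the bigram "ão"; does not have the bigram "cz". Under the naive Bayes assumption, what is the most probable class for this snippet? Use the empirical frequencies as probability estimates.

italian

italian: (40/68) × (8/40) × (34/40) = 0.1
spanish: (9/68) × (8/9) × (2/9) ≈ 0.0261438
portuguese: (19/68) × (1/19) × (16/19) ≈ 0.0123839
Highest score → italian.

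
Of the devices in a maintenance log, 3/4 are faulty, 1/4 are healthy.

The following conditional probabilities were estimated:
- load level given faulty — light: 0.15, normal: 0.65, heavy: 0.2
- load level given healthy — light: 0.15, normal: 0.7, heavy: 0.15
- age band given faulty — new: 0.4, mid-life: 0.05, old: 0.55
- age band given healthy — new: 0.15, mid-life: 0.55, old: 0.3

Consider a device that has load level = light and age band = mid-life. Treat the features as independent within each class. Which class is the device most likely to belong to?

healthy

faulty: 0.75 × 0.15 × 0.05 = 0.005625
healthy: 0.25 × 0.15 × 0.55 = 0.020625
Highest score → healthy.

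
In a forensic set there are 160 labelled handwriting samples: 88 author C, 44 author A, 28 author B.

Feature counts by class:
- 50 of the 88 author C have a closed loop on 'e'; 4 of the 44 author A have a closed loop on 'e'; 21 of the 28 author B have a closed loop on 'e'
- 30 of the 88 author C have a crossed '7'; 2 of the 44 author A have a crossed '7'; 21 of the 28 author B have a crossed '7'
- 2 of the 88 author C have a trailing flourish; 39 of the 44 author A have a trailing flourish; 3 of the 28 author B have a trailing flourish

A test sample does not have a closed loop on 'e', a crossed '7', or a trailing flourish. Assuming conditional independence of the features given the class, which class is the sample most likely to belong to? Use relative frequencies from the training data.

author C

author C: (88/160) × (38/88) × (58/88) × (86/88) ≈ 0.152976
author A: (44/160) × (40/44) × (42/44) × (5/44) ≈ 0.0271178
author B: (28/160) × (7/28) × (7/28) × (25/28) = 0.009765625
Highest score → author C.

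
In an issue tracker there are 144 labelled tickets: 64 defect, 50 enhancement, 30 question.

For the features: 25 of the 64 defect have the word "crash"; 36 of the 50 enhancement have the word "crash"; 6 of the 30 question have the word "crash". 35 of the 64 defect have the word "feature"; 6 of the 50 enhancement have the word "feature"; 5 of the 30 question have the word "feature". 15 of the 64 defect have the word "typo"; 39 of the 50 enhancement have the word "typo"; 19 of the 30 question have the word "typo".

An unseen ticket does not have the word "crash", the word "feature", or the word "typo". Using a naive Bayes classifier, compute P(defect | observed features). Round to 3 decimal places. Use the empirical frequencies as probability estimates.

0.574

defect: (64/144) × (39/64) × (29/64) × (49/64) ≈ 0.0939585
enhancement: (50/144) × (14/50) × (44/50) × (11/50) ≈ 0.0188222
question: (30/144) × (24/30) × (25/30) × (11/30) ≈ 0.0509259
P(defect | x) = 0.0939585 / 0.1637066 ≈ 0.574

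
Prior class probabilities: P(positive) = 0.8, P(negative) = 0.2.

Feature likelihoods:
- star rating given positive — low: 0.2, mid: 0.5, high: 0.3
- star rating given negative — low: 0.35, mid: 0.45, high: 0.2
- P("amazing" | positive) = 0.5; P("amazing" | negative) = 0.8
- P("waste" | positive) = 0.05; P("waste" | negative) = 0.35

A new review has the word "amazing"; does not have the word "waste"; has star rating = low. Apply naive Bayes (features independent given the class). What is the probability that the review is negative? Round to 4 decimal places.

positive: 0.8 × 0.2 × 0.5 × (1−0.05) = 0.076
negative: 0.2 × 0.35 × 0.8 × (1−0.35) = 0.0364
P(negative | x) = 0.0364 / 0.1124 ≈ 0.3238

0.3238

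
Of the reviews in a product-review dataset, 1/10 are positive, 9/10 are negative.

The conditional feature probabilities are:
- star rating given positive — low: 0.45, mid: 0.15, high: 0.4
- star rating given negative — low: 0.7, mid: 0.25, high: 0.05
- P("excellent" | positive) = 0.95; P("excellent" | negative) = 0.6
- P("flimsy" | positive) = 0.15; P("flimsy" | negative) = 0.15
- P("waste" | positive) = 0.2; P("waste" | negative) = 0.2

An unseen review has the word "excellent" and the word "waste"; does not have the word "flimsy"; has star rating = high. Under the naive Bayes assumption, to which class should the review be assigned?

positive: 0.1 × 0.4 × 0.95 × (1−0.15) × 0.2 = 0.00646
negative: 0.9 × 0.05 × 0.6 × (1−0.15) × 0.2 = 0.00459
Highest score → positive.

positive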